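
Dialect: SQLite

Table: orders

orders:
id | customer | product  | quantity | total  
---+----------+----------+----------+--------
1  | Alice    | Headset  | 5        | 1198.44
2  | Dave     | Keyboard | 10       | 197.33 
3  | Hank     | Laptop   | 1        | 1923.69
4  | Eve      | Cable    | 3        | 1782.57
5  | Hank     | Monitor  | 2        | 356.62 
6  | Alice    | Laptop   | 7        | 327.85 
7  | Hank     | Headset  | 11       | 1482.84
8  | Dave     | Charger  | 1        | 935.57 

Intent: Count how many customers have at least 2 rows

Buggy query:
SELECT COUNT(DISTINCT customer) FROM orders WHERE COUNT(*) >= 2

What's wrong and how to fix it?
Bug: WHERE filters individual rows, not groups, so a group-level COUNT is invalid there

Fix: Use a subquery that GROUPs and filters with HAVING, then count its rows

Corrected query:
SELECT COUNT(*) FROM (SELECT customer FROM orders GROUP BY customer HAVING COUNT(*) >= 2)

Result:
COUNT(*)
--------
3       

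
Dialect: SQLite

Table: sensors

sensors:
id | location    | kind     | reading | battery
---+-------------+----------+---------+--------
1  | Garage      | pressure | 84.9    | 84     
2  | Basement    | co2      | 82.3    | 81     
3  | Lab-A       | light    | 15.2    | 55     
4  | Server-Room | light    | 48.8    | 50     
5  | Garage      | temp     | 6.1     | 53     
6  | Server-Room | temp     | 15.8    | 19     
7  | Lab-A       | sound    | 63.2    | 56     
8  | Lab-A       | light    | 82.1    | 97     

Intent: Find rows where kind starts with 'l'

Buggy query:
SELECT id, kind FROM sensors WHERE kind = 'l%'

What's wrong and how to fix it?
Bug: Wildcards only work with LIKE; '=' treats '%' as a literal character

Fix: Use LIKE for wildcard pattern matching

Corrected query:
SELECT id, kind FROM sensors WHERE kind LIKE 'l%'

Result:
id | kind 
---+------
3  | light
4  | light
8  | light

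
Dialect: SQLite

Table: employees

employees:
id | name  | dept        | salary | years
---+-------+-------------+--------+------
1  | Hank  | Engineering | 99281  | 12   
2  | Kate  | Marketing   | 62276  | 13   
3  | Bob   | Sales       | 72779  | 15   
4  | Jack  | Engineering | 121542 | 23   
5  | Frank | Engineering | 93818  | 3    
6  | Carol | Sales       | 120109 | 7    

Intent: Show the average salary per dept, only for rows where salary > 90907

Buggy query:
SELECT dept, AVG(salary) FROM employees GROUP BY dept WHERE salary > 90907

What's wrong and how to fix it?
Bug: WHERE cannot follow GROUP BY

Fix: Place WHERE between FROM and GROUP BY

Corrected query:
SELECT dept, AVG(salary) FROM employees WHERE salary > 90907 GROUP BY dept

Result:
dept        | AVG(salary)  
------------+--------------
Engineering | 104880.333333
Sales       | 120109       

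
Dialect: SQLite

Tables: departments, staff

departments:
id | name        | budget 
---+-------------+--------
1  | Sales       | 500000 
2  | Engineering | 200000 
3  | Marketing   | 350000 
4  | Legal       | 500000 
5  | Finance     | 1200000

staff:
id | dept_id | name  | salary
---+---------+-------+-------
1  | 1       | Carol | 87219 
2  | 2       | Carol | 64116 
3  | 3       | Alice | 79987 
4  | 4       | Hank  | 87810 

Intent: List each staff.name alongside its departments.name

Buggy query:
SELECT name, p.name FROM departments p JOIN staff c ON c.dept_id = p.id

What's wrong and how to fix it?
Bug: Both tables have a 'name' column; the unqualified reference is ambiguous

Fix: Prefix ambiguous columns with the table alias

Corrected query:
SELECT c.name, p.name FROM departments p JOIN staff c ON c.dept_id = p.id

Result:
name  | name       
------+------------
Carol | Sales      
Carol | Engineering
Alice | Marketing  
Hank  | Legal      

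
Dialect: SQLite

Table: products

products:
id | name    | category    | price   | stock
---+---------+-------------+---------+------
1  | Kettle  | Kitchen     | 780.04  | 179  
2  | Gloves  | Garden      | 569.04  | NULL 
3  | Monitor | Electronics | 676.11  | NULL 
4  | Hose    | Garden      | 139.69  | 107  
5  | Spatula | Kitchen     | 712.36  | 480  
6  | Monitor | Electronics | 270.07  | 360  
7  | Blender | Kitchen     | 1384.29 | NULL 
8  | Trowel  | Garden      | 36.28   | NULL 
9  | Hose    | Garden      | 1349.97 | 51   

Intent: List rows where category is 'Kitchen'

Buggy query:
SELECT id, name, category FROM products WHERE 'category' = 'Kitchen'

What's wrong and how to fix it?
Bug: Single quotes denote string literals in SQL; the column name is being compared as a constant string

Fix: Remove the quotes around the column name (or use double quotes for an identifier)

Corrected query:
SELECT id, name, category FROM products WHERE category = 'Kitchen'

Result:
id | name    | category
---+---------+---------
1  | Kettle  | Kitchen 
5  | Spatula | Kitchen 
7  | Blender | Kitchen 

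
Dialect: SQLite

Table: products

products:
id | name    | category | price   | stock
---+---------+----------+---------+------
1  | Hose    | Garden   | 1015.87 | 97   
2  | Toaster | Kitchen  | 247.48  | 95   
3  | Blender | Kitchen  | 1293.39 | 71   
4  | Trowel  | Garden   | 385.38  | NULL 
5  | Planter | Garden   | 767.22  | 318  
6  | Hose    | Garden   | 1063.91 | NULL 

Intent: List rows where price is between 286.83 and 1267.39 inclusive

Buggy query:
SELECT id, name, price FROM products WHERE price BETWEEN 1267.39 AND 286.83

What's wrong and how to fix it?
Bug: The bounds are reversed; BETWEEN a AND b requires a <= b to match anything

Fix: Write BETWEEN 286.83 AND 1267.39

Corrected query:
SELECT id, name, price FROM products WHERE price BETWEEN 286.83 AND 1267.39

Result:
id | name    | price  
---+---------+--------
1  | Hose    | 1015.87
4  | Trowel  | 385.38 
5  | Planter | 767.22 
6  | Hose    | 1063.91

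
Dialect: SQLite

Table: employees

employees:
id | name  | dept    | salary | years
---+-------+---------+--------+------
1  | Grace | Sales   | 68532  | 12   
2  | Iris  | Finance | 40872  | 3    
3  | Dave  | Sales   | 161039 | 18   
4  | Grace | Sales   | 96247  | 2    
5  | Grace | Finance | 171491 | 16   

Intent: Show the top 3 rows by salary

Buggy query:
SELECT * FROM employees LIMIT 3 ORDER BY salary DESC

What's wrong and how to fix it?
Bug: ORDER BY cannot follow LIMIT; LIMIT is the final clause

Fix: Swap the clauses: ORDER BY first, then LIMIT

Corrected query:
SELECT * FROM employees ORDER BY salary DESC LIMIT 3

Result:
id | name  | dept    | salary | years
---+-------+---------+--------+------
5  | Grace | Finance | 171491 | 16   
3  | Dave  | Sales   | 161039 | 18   
4  | Grace | Sales   | 96247  | 2    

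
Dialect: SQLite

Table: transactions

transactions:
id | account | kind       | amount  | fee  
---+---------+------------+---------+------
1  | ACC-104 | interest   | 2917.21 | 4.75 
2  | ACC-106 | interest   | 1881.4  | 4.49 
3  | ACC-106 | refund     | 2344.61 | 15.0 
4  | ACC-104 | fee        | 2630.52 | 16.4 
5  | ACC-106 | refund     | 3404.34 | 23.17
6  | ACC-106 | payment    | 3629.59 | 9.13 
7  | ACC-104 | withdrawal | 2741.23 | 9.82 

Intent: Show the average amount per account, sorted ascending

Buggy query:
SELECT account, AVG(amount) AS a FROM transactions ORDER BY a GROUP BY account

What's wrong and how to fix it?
Bug: ORDER BY appears before GROUP BY; SQL clause order requires GROUP BY first

Fix: Reorder: SELECT … FROM … GROUP BY … ORDER BY …

Corrected query:
SELECT account, AVG(amount) AS a FROM transactions GROUP BY account ORDER BY a

Result:
account | a          
--------+------------
ACC-104 | 2762.986667
ACC-106 | 2814.985   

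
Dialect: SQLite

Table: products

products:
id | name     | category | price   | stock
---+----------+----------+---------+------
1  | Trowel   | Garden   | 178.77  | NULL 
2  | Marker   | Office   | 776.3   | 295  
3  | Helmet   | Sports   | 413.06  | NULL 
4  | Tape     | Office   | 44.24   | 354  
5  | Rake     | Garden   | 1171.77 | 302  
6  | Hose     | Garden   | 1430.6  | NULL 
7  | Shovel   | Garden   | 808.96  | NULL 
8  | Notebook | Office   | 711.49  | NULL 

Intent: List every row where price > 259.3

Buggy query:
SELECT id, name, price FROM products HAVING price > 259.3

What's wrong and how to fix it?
Bug: This is a non-aggregate query (no GROUP BY, no aggregates), so in SQLite the HAVING clause is invalid here; a row-level condition belongs in WHERE

Fix: Use WHERE for row-level filtering

Corrected query:
SELECT id, name, price FROM products WHERE price > 259.3

Result:
id | name     | price  
---+----------+--------
2  | Marker   | 776.3  
3  | Helmet   | 413.06 
5  | Rake     | 1171.77
6  | Hose     | 1430.6 
7  | Shovel   | 808.96 
8  | Notebook | 711.49 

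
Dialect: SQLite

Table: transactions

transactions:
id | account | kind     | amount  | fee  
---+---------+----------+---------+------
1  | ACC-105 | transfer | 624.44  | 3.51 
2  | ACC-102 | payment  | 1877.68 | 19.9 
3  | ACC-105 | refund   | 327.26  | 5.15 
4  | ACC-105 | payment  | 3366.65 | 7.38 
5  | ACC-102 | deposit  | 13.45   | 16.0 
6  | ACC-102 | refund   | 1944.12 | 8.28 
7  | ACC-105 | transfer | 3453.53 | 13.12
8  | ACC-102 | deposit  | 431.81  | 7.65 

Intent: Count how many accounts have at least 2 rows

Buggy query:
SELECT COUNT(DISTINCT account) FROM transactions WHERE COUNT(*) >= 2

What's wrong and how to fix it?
Bug: WHERE filters individual rows, not groups, so a group-level COUNT is invalid there

Fix: Use a subquery that GROUPs and filters with HAVING, then count its rows

Corrected query:
SELECT COUNT(*) FROM (SELECT account FROM transactions GROUP BY account HAVING COUNT(*) >= 2)

Result:
COUNT(*)
--------
2       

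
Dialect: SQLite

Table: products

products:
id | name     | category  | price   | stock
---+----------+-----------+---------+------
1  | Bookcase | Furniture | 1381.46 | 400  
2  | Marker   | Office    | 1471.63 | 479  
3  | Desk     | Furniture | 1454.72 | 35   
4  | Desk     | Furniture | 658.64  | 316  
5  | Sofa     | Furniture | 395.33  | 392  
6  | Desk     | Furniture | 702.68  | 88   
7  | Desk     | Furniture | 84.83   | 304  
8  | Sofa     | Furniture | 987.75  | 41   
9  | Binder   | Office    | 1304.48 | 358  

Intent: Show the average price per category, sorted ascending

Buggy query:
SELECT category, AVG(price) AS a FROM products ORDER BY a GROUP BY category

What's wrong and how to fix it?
Bug: GROUP BY must precede ORDER BY

Fix: Reorder: SELECT … FROM … GROUP BY … ORDER BY …

Corrected query:
SELECT category, AVG(price) AS a FROM products GROUP BY category ORDER BY a

Result:
category  | a         
----------+-----------
Furniture | 809.344286
Office    | 1388.055  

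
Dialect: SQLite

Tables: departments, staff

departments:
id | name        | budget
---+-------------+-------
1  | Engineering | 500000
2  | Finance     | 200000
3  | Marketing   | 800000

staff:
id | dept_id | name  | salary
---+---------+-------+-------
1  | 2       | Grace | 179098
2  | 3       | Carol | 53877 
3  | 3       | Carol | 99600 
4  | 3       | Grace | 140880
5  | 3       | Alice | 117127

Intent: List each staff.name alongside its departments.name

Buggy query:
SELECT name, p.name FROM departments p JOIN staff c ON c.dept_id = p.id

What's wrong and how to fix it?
Bug: 'name' exists in both joined tables, so the database can't tell which one is meant

Fix: Qualify the column with its table alias (c.name)

Corrected query:
SELECT c.name, p.name FROM departments p JOIN staff c ON c.dept_id = p.id

Result:
name  | name     
------+----------
Grace | Finance  
Carol | Marketing
Carol | Marketing
Grace | Marketing
Alice | Marketing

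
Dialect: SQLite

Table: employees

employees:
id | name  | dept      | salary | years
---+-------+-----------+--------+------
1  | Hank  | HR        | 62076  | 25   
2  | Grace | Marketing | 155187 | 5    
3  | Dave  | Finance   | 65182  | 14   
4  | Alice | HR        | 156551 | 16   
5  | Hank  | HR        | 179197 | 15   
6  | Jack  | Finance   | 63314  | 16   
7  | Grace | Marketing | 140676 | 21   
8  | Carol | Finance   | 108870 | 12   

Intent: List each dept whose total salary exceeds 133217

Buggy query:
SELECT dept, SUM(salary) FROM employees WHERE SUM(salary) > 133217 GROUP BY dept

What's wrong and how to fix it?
Bug: WHERE runs before GROUP BY, so aggregates aren't available there

Fix: Use HAVING (which filters groups after aggregation) instead of WHERE

Corrected query:
SELECT dept, SUM(salary) FROM employees GROUP BY dept HAVING SUM(salary) > 133217

Result:
dept      | SUM(salary)
----------+------------
Finance   | 237366     
HR        | 397824     
Marketing | 295863     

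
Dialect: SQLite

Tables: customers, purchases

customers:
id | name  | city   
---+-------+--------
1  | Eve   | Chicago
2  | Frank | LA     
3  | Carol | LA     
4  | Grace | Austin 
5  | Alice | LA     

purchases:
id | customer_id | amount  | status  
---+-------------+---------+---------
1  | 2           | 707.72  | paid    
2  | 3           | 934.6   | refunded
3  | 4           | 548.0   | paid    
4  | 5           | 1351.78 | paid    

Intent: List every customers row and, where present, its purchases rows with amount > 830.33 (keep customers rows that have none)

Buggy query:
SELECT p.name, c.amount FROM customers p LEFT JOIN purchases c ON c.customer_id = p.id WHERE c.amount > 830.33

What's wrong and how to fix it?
Bug: Filtering c.amount in WHERE discards the NULL rows produced by LEFT JOIN, turning it into an inner join

Fix: Put 'c.amount > 830.33' in the JOIN's ON clause instead of WHERE

Corrected query:
SELECT p.name, c.amount FROM customers p LEFT JOIN purchases c ON c.customer_id = p.id AND c.amount > 830.33

Result:
name  | amount 
------+--------
Eve   | NULL   
Frank | NULL   
Carol | 934.6  
Grace | NULL   
Alice | 1351.78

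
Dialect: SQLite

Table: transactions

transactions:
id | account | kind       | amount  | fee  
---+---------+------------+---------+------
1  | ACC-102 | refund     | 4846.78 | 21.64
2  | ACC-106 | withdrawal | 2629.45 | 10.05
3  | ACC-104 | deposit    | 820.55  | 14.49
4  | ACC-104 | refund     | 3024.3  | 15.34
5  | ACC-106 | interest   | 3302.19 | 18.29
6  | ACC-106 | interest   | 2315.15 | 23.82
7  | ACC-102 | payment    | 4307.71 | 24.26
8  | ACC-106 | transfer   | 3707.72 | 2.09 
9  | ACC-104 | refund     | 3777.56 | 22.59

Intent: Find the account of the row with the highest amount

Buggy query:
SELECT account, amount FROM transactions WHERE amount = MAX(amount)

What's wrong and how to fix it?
Bug: MAX(amount) is an aggregate and cannot be used directly in WHERE

Fix: Use a subquery: WHERE amount = (SELECT MAX(amount) FROM transactions)

Corrected query:
SELECT account, amount FROM transactions WHERE amount = (SELECT MAX(amount) FROM transactions)

Result:
account | amount 
--------+--------
ACC-102 | 4846.78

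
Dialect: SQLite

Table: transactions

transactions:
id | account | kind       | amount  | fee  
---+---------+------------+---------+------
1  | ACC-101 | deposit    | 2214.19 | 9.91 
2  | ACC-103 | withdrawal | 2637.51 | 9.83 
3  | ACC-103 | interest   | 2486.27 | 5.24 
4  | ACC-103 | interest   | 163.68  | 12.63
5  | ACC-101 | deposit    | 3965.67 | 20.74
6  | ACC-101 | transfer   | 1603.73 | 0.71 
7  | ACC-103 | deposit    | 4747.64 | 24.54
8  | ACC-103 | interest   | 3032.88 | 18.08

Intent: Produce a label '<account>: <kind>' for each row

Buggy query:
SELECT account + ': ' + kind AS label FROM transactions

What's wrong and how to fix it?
Bug: '+' is numeric addition; on text columns SQLite converts them to 0 instead of concatenating

Fix: Replace + with || to concatenate text

Corrected query:
SELECT account || ': ' || kind AS label FROM transactions

Result:
label              
-------------------
ACC-101: deposit   
ACC-103: withdrawal
ACC-103: interest  
ACC-103: interest  
ACC-101: deposit   
ACC-101: transfer  
ACC-103: deposit   
ACC-103: interest  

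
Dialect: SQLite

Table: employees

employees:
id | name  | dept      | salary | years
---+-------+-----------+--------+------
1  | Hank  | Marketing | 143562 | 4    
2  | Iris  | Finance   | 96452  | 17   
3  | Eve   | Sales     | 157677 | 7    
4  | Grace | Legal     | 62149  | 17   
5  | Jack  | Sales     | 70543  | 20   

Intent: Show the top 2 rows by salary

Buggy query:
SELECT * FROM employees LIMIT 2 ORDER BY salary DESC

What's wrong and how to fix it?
Bug: ORDER BY cannot follow LIMIT; LIMIT is the final clause

Fix: Swap the clauses: ORDER BY first, then LIMIT

Corrected query:
SELECT * FROM employees ORDER BY salary DESC LIMIT 2

Result:
id | name | dept      | salary | years
---+------+-----------+--------+------
3  | Eve  | Sales     | 157677 | 7    
1  | Hank | Marketing | 143562 | 4    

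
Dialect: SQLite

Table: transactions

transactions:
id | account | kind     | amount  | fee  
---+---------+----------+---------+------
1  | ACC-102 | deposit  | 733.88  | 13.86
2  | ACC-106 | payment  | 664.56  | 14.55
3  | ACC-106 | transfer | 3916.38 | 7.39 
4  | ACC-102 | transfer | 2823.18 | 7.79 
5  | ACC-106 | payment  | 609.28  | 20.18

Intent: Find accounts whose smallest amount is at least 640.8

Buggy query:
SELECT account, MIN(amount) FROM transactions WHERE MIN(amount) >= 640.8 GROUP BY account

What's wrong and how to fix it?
Bug: MIN() in WHERE is a misuse of aggregate

Fix: Replace WHERE with HAVING after the GROUP BY

Corrected query:
SELECT account, MIN(amount) FROM transactions GROUP BY account HAVING MIN(amount) >= 640.8

Result:
account | MIN(amount)
--------+------------
ACC-102 | 733.88     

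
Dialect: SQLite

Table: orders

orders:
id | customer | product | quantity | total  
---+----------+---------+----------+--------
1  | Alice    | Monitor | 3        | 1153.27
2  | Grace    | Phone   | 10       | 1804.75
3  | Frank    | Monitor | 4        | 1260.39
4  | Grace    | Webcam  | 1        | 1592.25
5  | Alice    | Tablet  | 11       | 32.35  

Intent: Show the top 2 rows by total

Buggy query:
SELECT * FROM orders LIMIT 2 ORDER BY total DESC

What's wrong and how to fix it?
Bug: LIMIT must come after ORDER BY

Fix: Swap the clauses: ORDER BY first, then LIMIT

Corrected query:
SELECT * FROM orders ORDER BY total DESC LIMIT 2

Result:
id | customer | product | quantity | total  
---+----------+---------+----------+--------
2  | Grace    | Phone   | 10       | 1804.75
4  | Grace    | Webcam  | 1        | 1592.25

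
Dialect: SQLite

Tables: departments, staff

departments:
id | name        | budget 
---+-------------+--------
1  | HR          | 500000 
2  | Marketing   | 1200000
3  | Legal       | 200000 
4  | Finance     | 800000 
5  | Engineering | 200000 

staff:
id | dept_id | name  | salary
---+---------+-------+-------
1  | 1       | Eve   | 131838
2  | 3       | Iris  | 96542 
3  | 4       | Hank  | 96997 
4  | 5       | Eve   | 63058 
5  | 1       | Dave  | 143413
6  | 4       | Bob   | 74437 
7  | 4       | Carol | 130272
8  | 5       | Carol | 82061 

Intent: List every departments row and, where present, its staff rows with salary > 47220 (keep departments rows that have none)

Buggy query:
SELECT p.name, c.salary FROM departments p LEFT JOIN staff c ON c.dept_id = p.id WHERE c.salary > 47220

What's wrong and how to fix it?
Bug: A WHERE condition on the right-hand table after LEFT JOIN drops unmatched parents

Fix: Move the right-table condition into the ON clause so unmatched parents are kept

Corrected query:
SELECT p.name, c.salary FROM departments p LEFT JOIN staff c ON c.dept_id = p.id AND c.salary > 47220

Result:
name        | salary
------------+-------
HR          | 131838
HR          | 143413
Marketing   | NULL  
Legal       | 96542 
Finance     | 74437 
Finance     | 96997 
Finance     | 130272
Engineering | 63058 
Engineering | 82061 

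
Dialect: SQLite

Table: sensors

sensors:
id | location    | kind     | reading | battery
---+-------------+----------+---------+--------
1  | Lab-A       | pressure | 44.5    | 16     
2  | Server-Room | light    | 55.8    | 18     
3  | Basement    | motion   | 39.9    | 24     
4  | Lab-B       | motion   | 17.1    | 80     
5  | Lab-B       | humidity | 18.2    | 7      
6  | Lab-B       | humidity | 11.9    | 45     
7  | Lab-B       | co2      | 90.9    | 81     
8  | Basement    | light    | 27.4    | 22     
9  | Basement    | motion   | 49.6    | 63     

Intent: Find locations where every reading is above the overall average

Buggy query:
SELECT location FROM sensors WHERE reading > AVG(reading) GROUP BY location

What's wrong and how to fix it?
Bug: WHERE evaluates per row before aggregation, so AVG() is unavailable

Fix: Use a subquery for AVG and a HAVING MIN(...) filter so the condition holds for every row in the group

Corrected query:
SELECT location FROM sensors GROUP BY location HAVING MIN(reading) > (SELECT AVG(reading) FROM sensors)

Result:
location   
-----------
Lab-A      
Server-Room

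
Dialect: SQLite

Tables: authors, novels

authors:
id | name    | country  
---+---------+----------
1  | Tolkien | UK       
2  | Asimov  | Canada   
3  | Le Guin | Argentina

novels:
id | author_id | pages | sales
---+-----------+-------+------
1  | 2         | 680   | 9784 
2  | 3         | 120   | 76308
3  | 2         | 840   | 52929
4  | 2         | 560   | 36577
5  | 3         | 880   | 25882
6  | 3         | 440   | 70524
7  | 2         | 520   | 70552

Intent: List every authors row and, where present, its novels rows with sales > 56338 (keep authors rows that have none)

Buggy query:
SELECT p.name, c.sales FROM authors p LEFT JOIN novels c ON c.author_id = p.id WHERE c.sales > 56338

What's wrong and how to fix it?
Bug: Filtering c.sales in WHERE discards the NULL rows produced by LEFT JOIN, turning it into an inner join

Fix: Put 'c.sales > 56338' in the JOIN's ON clause instead of WHERE

Corrected query:
SELECT p.name, c.sales FROM authors p LEFT JOIN novels c ON c.author_id = p.id AND c.sales > 56338

Result:
name    | sales
--------+------
Tolkien | NULL 
Asimov  | 70552
Le Guin | 70524
Le Guin | 76308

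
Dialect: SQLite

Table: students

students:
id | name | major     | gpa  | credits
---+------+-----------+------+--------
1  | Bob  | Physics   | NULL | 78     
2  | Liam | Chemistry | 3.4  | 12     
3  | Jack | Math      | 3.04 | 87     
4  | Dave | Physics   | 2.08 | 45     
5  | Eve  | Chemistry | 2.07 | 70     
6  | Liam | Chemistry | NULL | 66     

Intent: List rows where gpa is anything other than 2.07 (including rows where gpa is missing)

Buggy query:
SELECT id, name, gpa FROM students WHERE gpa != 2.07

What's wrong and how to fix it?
Bug: 'gpa != 2.07' is unknown when gpa is NULL, so NULL rows are silently excluded

Fix: Add an explicit OR gpa IS NULL to include the missing-value rows

Corrected query:
SELECT id, name, gpa FROM students WHERE gpa != 2.07 OR gpa IS NULL

Result:
id | name | gpa 
---+------+-----
1  | Bob  | NULL
2  | Liam | 3.4 
3  | Jack | 3.04
4  | Dave | 2.08
6  | Liam | NULL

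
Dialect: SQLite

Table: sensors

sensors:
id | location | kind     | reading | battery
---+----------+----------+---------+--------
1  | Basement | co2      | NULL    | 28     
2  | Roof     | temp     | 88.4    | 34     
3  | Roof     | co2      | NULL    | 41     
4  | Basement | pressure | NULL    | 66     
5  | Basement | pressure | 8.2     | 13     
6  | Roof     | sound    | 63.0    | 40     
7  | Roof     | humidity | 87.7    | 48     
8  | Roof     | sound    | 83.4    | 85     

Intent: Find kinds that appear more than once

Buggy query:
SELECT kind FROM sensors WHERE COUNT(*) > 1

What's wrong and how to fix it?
Bug: WHERE can't reference COUNT(*); aggregates are computed after WHERE

Fix: Group first, then use HAVING for the count condition

Corrected query:
SELECT kind FROM sensors GROUP BY kind HAVING COUNT(*) > 1

Result:
kind    
--------
co2     
pressure
sound   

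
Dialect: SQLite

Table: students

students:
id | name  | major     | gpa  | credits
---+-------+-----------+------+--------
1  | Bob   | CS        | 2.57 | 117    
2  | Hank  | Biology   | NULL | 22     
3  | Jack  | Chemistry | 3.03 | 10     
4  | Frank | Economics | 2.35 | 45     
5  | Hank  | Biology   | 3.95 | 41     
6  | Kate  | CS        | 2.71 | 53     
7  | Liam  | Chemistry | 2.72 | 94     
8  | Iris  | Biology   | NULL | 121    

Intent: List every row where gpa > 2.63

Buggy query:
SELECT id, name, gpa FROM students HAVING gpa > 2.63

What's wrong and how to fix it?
Bug: This is a non-aggregate query (no GROUP BY, no aggregates), so in SQLite the HAVING clause is invalid here; a row-level condition belongs in WHERE

Fix: Use WHERE for row-level filtering

Corrected query:
SELECT id, name, gpa FROM students WHERE gpa > 2.63

Result:
id | name | gpa 
---+------+-----
3  | Jack | 3.03
5  | Hank | 3.95
6  | Kate | 2.71
7  | Liam | 2.72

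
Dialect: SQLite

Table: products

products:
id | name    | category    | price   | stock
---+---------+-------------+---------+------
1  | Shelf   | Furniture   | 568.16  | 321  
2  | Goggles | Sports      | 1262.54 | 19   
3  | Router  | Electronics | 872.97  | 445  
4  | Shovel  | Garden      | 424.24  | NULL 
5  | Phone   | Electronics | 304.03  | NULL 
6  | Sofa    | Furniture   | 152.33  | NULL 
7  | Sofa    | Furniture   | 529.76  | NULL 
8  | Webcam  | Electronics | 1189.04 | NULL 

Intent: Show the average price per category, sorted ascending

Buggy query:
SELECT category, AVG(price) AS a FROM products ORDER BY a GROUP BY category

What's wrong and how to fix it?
Bug: ORDER BY appears before GROUP BY; SQL clause order requires GROUP BY first

Fix: Move ORDER BY to the end, after GROUP BY

Corrected query:
SELECT category, AVG(price) AS a FROM products GROUP BY category ORDER BY a

Result:
category    | a      
------------+--------
Furniture   | 416.75 
Garden      | 424.24 
Electronics | 788.68 
Sports      | 1262.54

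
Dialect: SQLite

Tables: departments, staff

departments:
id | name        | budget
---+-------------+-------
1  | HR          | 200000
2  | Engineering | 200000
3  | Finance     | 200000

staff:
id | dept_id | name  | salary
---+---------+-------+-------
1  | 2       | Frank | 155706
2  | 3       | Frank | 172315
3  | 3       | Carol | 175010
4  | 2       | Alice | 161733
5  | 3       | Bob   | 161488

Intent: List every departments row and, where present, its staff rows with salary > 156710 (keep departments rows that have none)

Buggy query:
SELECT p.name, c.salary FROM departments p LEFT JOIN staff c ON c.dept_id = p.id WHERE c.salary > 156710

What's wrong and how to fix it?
Bug: Filtering c.salary in WHERE discards the NULL rows produced by LEFT JOIN, turning it into an inner join

Fix: Move the right-table condition into the ON clause so unmatched parents are kept

Corrected query:
SELECT p.name, c.salary FROM departments p LEFT JOIN staff c ON c.dept_id = p.id AND c.salary > 156710

Result:
name        | salary
------------+-------
HR          | NULL  
Engineering | 161733
Finance     | 161488
Finance     | 172315
Finance     | 175010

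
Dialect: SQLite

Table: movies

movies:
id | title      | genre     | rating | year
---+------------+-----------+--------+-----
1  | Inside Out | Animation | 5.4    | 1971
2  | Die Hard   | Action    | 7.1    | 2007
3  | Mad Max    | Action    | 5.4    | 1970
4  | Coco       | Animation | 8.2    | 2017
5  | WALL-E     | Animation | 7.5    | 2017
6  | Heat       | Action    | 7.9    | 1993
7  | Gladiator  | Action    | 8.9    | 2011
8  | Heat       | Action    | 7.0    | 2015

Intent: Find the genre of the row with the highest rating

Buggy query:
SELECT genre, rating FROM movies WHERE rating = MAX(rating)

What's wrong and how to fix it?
Bug: WHERE is evaluated per row; an aggregate over the whole table isn't defined there

Fix: Wrap MAX in a scalar subquery so WHERE compares against a single value

Corrected query:
SELECT genre, rating FROM movies WHERE rating = (SELECT MAX(rating) FROM movies)

Result:
genre  | rating
-------+-------
Action | 8.9   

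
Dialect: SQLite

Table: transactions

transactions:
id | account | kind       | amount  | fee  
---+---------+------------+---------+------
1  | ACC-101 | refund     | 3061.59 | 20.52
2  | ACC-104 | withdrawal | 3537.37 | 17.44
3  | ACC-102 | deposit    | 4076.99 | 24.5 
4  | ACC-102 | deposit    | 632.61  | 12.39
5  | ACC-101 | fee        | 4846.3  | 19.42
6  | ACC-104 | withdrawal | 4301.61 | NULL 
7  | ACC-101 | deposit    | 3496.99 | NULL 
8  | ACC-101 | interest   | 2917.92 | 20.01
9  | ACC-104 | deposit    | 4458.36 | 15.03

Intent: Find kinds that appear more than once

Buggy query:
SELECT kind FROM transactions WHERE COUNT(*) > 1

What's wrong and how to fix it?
Bug: WHERE can't reference COUNT(*); aggregates are computed after WHERE

Fix: Group first, then use HAVING for the count condition

Corrected query:
SELECT kind FROM transactions GROUP BY kind HAVING COUNT(*) > 1

Result:
kind      
----------
deposit   
withdrawal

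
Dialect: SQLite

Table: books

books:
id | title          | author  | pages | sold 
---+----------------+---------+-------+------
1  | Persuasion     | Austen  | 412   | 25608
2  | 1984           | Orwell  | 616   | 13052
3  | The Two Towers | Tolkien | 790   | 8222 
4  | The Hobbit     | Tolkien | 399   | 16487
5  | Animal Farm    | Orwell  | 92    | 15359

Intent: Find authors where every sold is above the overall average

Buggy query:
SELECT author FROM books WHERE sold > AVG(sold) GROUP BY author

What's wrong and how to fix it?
Bug: AVG() is an aggregate; it can't sit directly in WHERE

Fix: Compute the overall average in a scalar subquery and compare each group's MIN against it in HAVING

Corrected query:
SELECT author FROM books GROUP BY author HAVING MIN(sold) > (SELECT AVG(sold) FROM books)

Result:
author
------
Austen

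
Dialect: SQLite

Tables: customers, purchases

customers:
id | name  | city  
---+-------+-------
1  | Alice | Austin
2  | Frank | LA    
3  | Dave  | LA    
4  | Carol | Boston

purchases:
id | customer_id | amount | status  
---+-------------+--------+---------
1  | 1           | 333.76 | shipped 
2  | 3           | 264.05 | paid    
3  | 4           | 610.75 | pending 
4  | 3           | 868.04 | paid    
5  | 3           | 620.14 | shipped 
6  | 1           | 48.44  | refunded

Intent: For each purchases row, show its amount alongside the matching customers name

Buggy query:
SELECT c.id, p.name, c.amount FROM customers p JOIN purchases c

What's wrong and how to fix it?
Bug: JOIN with no ON clause produces a cartesian product; every purchases row pairs with every customers row

Fix: Add ON c.customer_id = p.id to the JOIN

Corrected query:
SELECT c.id, p.name, c.amount FROM customers p JOIN purchases c ON c.customer_id = p.id

Result:
id | name  | amount
---+-------+-------
1  | Alice | 333.76
2  | Dave  | 264.05
3  | Carol | 610.75
4  | Dave  | 868.04
5  | Dave  | 620.14
6  | Alice | 48.44 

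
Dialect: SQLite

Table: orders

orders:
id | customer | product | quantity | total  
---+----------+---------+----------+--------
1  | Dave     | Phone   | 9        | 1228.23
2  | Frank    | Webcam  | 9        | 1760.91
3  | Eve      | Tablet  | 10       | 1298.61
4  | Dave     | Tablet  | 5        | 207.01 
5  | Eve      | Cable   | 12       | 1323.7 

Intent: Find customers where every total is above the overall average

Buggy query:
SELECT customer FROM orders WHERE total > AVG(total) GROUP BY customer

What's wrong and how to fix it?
Bug: WHERE evaluates per row before aggregation, so AVG() is unavailable

Fix: Use a subquery for AVG and a HAVING MIN(...) filter so the condition holds for every row in the group

Corrected query:
SELECT customer FROM orders GROUP BY customer HAVING MIN(total) > (SELECT AVG(total) FROM orders)

Result:
customer
--------
Eve     
Frank   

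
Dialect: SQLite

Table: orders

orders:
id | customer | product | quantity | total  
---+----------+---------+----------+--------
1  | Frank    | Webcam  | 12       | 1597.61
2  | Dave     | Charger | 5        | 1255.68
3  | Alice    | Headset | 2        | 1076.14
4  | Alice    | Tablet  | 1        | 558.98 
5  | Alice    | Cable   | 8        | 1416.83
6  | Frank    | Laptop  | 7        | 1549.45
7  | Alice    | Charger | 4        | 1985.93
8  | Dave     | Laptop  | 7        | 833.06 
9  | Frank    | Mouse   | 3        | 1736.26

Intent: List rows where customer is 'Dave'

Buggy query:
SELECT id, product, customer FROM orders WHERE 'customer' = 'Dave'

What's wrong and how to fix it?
Bug: Single quotes denote string literals in SQL; the column name is being compared as a constant string

Fix: Reference the column as customer without single quotes

Corrected query:
SELECT id, product, customer FROM orders WHERE customer = 'Dave'

Result:
id | product | customer
---+---------+---------
2  | Charger | Dave    
8  | Laptop  | Dave    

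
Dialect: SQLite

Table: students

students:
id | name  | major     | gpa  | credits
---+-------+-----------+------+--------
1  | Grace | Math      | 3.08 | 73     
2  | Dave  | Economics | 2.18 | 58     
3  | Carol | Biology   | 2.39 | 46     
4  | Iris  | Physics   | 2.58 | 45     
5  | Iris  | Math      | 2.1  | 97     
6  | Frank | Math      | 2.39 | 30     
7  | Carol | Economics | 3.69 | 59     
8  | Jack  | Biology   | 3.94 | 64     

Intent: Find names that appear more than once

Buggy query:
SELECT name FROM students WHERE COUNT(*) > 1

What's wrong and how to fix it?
Bug: WHERE can't reference COUNT(*); aggregates are computed after WHERE

Fix: Group first, then use HAVING for the count condition

Corrected query:
SELECT name FROM students GROUP BY name HAVING COUNT(*) > 1

Result:
name 
-----
Carol
Iris 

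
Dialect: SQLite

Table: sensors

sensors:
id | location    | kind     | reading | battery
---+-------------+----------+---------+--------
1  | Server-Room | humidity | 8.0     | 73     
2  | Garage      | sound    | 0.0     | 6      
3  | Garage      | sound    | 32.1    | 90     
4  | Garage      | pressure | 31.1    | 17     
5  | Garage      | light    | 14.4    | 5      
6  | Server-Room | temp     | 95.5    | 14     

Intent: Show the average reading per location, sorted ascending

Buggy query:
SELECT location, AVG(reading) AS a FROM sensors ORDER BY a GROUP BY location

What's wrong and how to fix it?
Bug: GROUP BY must precede ORDER BY

Fix: Reorder: SELECT … FROM … GROUP BY … ORDER BY …

Corrected query:
SELECT location, AVG(reading) AS a FROM sensors GROUP BY location ORDER BY a

Result:
location    | a    
------------+------
Garage      | 19.4 
Server-Room | 51.75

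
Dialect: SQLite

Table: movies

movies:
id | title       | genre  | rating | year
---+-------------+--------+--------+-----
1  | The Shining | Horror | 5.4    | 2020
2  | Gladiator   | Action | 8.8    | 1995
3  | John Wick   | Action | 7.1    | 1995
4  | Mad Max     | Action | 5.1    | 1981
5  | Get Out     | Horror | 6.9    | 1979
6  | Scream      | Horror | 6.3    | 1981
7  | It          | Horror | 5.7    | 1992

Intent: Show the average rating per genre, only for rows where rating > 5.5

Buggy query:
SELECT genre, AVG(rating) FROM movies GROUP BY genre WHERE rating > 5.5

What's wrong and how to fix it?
Bug: WHERE cannot follow GROUP BY

Fix: Move the WHERE clause before GROUP BY

Corrected query:
SELECT genre, AVG(rating) FROM movies WHERE rating > 5.5 GROUP BY genre

Result:
genre  | AVG(rating)
-------+------------
Action | 7.95       
Horror | 6.3        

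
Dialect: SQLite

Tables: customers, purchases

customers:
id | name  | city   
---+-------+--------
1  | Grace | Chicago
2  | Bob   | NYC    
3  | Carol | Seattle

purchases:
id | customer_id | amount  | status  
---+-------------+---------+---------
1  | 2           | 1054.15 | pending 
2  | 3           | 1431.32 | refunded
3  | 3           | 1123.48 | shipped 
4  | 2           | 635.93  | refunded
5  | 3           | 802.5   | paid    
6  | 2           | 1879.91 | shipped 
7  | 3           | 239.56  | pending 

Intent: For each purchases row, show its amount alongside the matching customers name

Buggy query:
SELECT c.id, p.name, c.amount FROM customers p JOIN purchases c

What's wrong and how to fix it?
Bug: JOIN with no ON clause produces a cartesian product; every purchases row pairs with every customers row

Fix: Add ON c.customer_id = p.id to the JOIN

Corrected query:
SELECT c.id, p.name, c.amount FROM customers p JOIN purchases c ON c.customer_id = p.id

Result:
id | name  | amount 
---+-------+--------
1  | Bob   | 1054.15
2  | Carol | 1431.32
3  | Carol | 1123.48
4  | Bob   | 635.93 
5  | Carol | 802.5  
6  | Bob   | 1879.91
7  | Carol | 239.56 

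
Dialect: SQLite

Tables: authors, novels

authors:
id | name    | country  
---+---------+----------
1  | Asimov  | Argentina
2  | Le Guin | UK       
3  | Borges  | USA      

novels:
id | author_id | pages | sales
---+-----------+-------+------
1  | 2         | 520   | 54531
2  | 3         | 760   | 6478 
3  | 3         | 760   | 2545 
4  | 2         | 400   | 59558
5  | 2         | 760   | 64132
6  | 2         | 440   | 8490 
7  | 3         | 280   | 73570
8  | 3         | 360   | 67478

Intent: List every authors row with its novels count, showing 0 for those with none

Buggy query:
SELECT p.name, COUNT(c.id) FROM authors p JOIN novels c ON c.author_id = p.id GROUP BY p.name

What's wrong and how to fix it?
Bug: An inner join excludes parents with zero children

Fix: Use LEFT JOIN so parents without children still appear (COUNT(c.id) gives 0)

Corrected query:
SELECT p.name, COUNT(c.id) FROM authors p LEFT JOIN novels c ON c.author_id = p.id GROUP BY p.name

Result:
name    | COUNT(c.id)
--------+------------
Asimov  | 0          
Borges  | 4          
Le Guin | 4          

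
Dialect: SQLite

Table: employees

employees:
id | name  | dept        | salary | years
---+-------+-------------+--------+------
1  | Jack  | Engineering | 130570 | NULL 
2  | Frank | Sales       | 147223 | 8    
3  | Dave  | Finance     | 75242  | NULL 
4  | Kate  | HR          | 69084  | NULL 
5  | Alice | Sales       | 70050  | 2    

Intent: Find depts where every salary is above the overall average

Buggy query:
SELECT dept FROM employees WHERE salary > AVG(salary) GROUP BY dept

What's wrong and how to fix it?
Bug: AVG() is an aggregate; it can't sit directly in WHERE

Fix: Compute the overall average in a scalar subquery and compare each group's MIN against it in HAVING

Corrected query:
SELECT dept FROM employees GROUP BY dept HAVING MIN(salary) > (SELECT AVG(salary) FROM employees)

Result:
dept       
-----------
Engineering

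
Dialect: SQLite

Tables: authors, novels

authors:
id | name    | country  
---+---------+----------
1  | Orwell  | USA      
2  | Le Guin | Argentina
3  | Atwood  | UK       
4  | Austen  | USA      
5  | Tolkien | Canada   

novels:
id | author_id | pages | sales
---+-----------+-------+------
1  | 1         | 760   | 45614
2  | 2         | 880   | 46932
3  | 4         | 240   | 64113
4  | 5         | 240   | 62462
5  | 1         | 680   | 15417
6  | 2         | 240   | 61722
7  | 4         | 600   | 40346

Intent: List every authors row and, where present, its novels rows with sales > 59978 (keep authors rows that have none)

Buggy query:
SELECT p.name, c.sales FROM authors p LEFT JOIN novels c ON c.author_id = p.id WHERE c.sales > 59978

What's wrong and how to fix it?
Bug: Filtering c.sales in WHERE discards the NULL rows produced by LEFT JOIN, turning it into an inner join

Fix: Put 'c.sales > 59978' in the JOIN's ON clause instead of WHERE

Corrected query:
SELECT p.name, c.sales FROM authors p LEFT JOIN novels c ON c.author_id = p.id AND c.sales > 59978

Result:
name    | sales
--------+------
Orwell  | NULL 
Le Guin | 61722
Atwood  | NULL 
Austen  | 64113
Tolkien | 62462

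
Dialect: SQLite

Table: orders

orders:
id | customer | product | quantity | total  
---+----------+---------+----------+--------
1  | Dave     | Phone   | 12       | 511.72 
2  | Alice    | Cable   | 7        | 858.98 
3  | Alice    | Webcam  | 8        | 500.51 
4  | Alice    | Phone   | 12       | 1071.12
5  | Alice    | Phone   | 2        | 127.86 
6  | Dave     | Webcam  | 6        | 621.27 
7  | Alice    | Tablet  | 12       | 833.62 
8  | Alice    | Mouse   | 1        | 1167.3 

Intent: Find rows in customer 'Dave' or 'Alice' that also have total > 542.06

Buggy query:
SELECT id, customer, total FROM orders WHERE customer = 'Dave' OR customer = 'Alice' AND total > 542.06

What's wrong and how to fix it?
Bug: Without parentheses, AND is evaluated before OR, so the total filter only applies to the 'Alice' branch

Fix: Group the OR with parentheses (or use IN), then AND the threshold

Corrected query:
SELECT id, customer, total FROM orders WHERE (customer = 'Dave' OR customer = 'Alice') AND total > 542.06

Result:
id | customer | total  
---+----------+--------
2  | Alice    | 858.98 
4  | Alice    | 1071.12
6  | Dave     | 621.27 
7  | Alice    | 833.62 
8  | Alice    | 1167.3 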